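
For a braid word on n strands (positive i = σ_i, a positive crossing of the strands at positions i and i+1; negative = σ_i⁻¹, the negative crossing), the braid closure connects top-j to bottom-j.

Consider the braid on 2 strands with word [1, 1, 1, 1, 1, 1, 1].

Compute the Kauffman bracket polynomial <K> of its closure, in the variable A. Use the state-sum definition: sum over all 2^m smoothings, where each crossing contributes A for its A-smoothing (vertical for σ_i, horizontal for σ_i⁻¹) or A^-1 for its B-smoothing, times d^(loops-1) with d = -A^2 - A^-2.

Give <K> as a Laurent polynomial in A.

Braid: s1 s1 s1 s1 s1 s1 s1 on 2 strands, 7 crossings.
Writhe w = (#positive) - (#negative) = 7 - 0 = 7.
Computing the Kauffman bracket via state sum. There are 2^7 = 128 states.
Each crossing splits two ways (0=vertical, 1=horizontal). The state's weight is A^(#A-smoothings - #B-smoothings) * d^(loops - 1).
Tabulate the states by total A-exponent and number of loops L (A-exp: L × count):
  A^7: L=2 ×1
  A^5: L=1 ×7
  A^3: L=2 ×21
  A^1: L=3 ×35
  A^-1: L=4 ×35
  A^-3: L=5 ×21
  A^-5: L=6 ×7
  A^-7: L=7 ×1
Each group contributes A^e * Σ count * d^(L-1):
Powers of d = -A^2 - A^-2: d^2 = A^4 + 2 + A^-4; d^3 = -A^6 - 3*A^2 - 3*A^-2 - A^-6; d^4 = A^8 + 4*A^4 + 6 + 4*A^-4 + A^-8; d^5 = -A^10 - 5*A^6 - 10*A^2 - 10*A^-2 - 5*A^-6 - A^-10; d^6 = A^12 + 6*A^8 + 15*A^4 + 20 + 15*A^-4 + 6*A^-8 + A^-12.
  A^7 * (d) = -A^9 - A^5
  A^5 * (7) = 7*A^5
  A^3 * (21*d) = -21*A^5 - 21*A
  A^1 * (35*d^2) = 35*A^5 + 70*A + 35*A^-3
  A^-1 * (35*d^3) = -35*A^5 - 105*A - 105*A^-3 - 35*A^-7
  A^-3 * (21*d^4) = 21*A^5 + 84*A + 126*A^-3 + 84*A^-7 + 21*A^-11
  A^-5 * (7*d^5) = -7*A^5 - 35*A - 70*A^-3 - 70*A^-7 - 35*A^-11 - 7*A^-15
  A^-7 * (d^6) = A^5 + 6*A + 15*A^-3 + 20*A^-7 + 15*A^-11 + 6*A^-15 + A^-19
Summing the groups: <K> = -A^9 - A + A^-3 - A^-7 + A^-11 - A^-15 + A^-19

Answer: -A^9 - A + A^-3 - A^-7 + A^-11 - A^-15 + A^-19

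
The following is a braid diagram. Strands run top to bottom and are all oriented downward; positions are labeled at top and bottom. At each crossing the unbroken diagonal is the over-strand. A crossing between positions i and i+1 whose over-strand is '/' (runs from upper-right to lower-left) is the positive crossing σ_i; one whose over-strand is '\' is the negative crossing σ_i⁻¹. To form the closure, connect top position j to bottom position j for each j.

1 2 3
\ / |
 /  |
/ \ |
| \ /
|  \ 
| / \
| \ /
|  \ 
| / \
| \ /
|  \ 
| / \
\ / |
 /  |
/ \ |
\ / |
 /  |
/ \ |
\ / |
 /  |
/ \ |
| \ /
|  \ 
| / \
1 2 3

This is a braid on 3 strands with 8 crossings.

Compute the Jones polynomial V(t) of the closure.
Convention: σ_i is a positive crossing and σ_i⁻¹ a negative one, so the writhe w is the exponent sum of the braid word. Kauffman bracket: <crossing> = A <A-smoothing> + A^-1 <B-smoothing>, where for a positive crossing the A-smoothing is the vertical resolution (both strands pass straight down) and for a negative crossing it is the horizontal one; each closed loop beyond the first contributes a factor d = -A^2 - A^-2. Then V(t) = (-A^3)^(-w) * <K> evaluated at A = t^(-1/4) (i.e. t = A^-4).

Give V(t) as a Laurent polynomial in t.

t^4 - 2*t^3 + 3*t^2 - 4*t + 5 - 4*t^-1 + 3*t^-2 - 2*t^-3 + t^-4

Derivation:
Reading the diagram top to bottom ('/'-over between positions i,i+1 = s_i, '\'-over = s_i^-1): braid word = s1 s2^-1 s2^-1 s2^-1 s1 s1 s1 s2^-1.
Braid: s1 s2^-1 s2^-1 s2^-1 s1 s1 s1 s2^-1 on 3 strands, 8 crossings.
Writhe w = (#positive) - (#negative) = 4 - 4 = 0.
State-sum expansion of <K>. There are 2^8 = 256 states.
For each crossing: s=0 is the vertical smoothing, s=1 horizontal. Crossing k contributes A^(sign_k * (1 - 2*s_k)); loop factor d = -A^2 - A^-2.
Tabulate the states by total A-exponent and number of loops L (A-exp: L × count):
  A^8: L=5 ×1
  A^6: L=4 ×8
  A^4: L=3 ×25, L=5 ×3
  A^2: L=2 ×37, L=4 ×18, L=6 ×1
  A^0: L=1 ×25, L=3 ×37, L=5 ×8
  A^-2: L=2 ×37, L=4 ×18, L=6 ×1
  A^-4: L=3 ×25, L=5 ×3
  A^-6: L=4 ×8
  A^-8: L=5 ×1
Each group contributes A^e * Σ count * d^(L-1):
Powers of d = -A^2 - A^-2: d^2 = A^4 + 2 + A^-4; d^3 = -A^6 - 3*A^2 - 3*A^-2 - A^-6; d^4 = A^8 + 4*A^4 + 6 + 4*A^-4 + A^-8; d^5 = -A^10 - 5*A^6 - 10*A^2 - 10*A^-2 - 5*A^-6 - A^-10.
  A^8 * (d^4) = A^16 + 4*A^12 + 6*A^8 + 4*A^4 + 1
  A^6 * (8*d^3) = -8*A^12 - 24*A^8 - 24*A^4 - 8
  A^4 * (25*d^2 + 3*d^4) = 3*A^12 + 37*A^8 + 68*A^4 + 37 + 3*A^-4
  A^2 * (37*d + 18*d^3 + d^5) = -A^12 - 23*A^8 - 101*A^4 - 101 - 23*A^-4 - A^-8
  A^0 * (25 + 37*d^2 + 8*d^4) = 8*A^8 + 69*A^4 + 147 + 69*A^-4 + 8*A^-8
  A^-2 * (37*d + 18*d^3 + d^5) = -A^8 - 23*A^4 - 101 - 101*A^-4 - 23*A^-8 - A^-12
  A^-4 * (25*d^2 + 3*d^4) = 3*A^4 + 37 + 68*A^-4 + 37*A^-8 + 3*A^-12
  A^-6 * (8*d^3) = -8 - 24*A^-4 - 24*A^-8 - 8*A^-12
  A^-8 * (d^4) = 1 + 4*A^-4 + 6*A^-8 + 4*A^-12 + A^-16
Summing the groups: <K> = A^16 - 2*A^12 + 3*A^8 - 4*A^4 + 5 - 4*A^-4 + 3*A^-8 - 2*A^-12 + A^-16
Normalise by the writhe: (-A^3)^(-w) = (-A^3)^(0) = 1, so f(A) = 1 * <K> = A^16 - 2*A^12 + 3*A^8 - 4*A^4 + 5 - 4*A^-4 + 3*A^-8 - 2*A^-12 + A^-16.
Substitute A = t^(-1/4), i.e. A^e → t^(-e/4): V(t) = t^4 - 2*t^3 + 3*t^2 - 4*t + 5 - 4*t^-1 + 3*t^-2 - 2*t^-3 + t^-4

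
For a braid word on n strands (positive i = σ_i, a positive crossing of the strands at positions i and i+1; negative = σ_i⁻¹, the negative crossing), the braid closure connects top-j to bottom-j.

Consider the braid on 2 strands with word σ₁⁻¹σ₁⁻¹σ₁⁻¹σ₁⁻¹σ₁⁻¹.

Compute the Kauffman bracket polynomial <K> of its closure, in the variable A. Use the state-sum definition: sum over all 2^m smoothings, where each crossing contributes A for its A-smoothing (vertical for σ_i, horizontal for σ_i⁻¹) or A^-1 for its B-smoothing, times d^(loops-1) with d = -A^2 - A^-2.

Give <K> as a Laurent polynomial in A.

Braid: s1^-1 s1^-1 s1^-1 s1^-1 s1^-1 on 2 strands, 5 crossings.
Writhe w = (#positive) - (#negative) = 0 - 5 = -5.
Computing the Kauffman bracket via state sum. There are 2^5 = 32 states.
Smooth each crossing (0=||, 1=⌣⌢); contribution A^(Σ sign_k(1-2s_k)) * d^(L-1).
  state 00000: A-exp=-5, loops=2, term = A^-5 * d^1
  state 00001: A-exp=-3, loops=1, term = A^-3 * d^0
  state 00010: A-exp=-3, loops=1, term = A^-3 * d^0
  state 00011: A-exp=-1, loops=2, term = A^-1 * d^1
  state 00100: A-exp=-3, loops=1, term = A^-3 * d^0
  state 00101: A-exp=-1, loops=2, term = A^-1 * d^1
  state 00110: A-exp=-1, loops=2, term = A^-1 * d^1
  state 00111: A-exp=+1, loops=3, term = A^1 * d^2
  state 01000: A-exp=-3, loops=1, term = A^-3 * d^0
  state 01001: A-exp=-1, loops=2, term = A^-1 * d^1
  state 01010: A-exp=-1, loops=2, term = A^-1 * d^1
  state 01011: A-exp=+1, loops=3, term = A^1 * d^2
  state 01100: A-exp=-1, loops=2, term = A^-1 * d^1
  state 01101: A-exp=+1, loops=3, term = A^1 * d^2
  state 01110: A-exp=+1, loops=3, term = A^1 * d^2
  state 01111: A-exp=+3, loops=4, term = A^3 * d^3
  state 10000: A-exp=-3, loops=1, term = A^-3 * d^0
  state 10001: A-exp=-1, loops=2, term = A^-1 * d^1
  state 10010: A-exp=-1, loops=2, term = A^-1 * d^1
  state 10011: A-exp=+1, loops=3, term = A^1 * d^2
  state 10100: A-exp=-1, loops=2, term = A^-1 * d^1
  state 10101: A-exp=+1, loops=3, term = A^1 * d^2
  state 10110: A-exp=+1, loops=3, term = A^1 * d^2
  state 10111: A-exp=+3, loops=4, term = A^3 * d^3
  state 11000: A-exp=-1, loops=2, term = A^-1 * d^1
  state 11001: A-exp=+1, loops=3, term = A^1 * d^2
  state 11010: A-exp=+1, loops=3, term = A^1 * d^2
  state 11011: A-exp=+3, loops=4, term = A^3 * d^3
  state 11100: A-exp=+1, loops=3, term = A^1 * d^2
  state 11101: A-exp=+3, loops=4, term = A^3 * d^3
  state 11110: A-exp=+3, loops=4, term = A^3 * d^3
  state 11111: A-exp=+5, loops=5, term = A^5 * d^4
Collect the terms by A-exponent (count of states per loop number):
Powers of d = -A^2 - A^-2: d^2 = A^4 + 2 + A^-4; d^3 = -A^6 - 3*A^2 - 3*A^-2 - A^-6; d^4 = A^8 + 4*A^4 + 6 + 4*A^-4 + A^-8.
  A^5 * (d^4) = A^13 + 4*A^9 + 6*A^5 + 4*A + A^-3
  A^3 * (5*d^3) = -5*A^9 - 15*A^5 - 15*A - 5*A^-3
  A^1 * (10*d^2) = 10*A^5 + 20*A + 10*A^-3
  A^-1 * (10*d) = -10*A - 10*A^-3
  A^-3 * (5) = 5*A^-3
  A^-5 * (d) = -A^-3 - A^-7
Summing the groups: <K> = A^13 - A^9 + A^5 - A - A^-7

Answer: A^13 - A^9 + A^5 - A - A^-7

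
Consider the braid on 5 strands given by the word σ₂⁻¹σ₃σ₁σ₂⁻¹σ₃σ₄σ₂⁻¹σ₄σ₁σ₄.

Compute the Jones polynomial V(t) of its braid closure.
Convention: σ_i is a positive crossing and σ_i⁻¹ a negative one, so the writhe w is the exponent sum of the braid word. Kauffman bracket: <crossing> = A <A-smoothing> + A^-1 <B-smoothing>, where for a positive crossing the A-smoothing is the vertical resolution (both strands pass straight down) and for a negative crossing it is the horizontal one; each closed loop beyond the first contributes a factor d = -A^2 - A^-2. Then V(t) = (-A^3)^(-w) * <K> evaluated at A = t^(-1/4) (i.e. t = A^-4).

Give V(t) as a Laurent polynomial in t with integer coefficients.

Braid: s2^-1 s3 s1 s2^-1 s3 s4 s2^-1 s4 s1 s4 on 5 strands, 10 crossings.
Writhe w = (#positive) - (#negative) = 7 - 3 = 4.
State-sum expansion of <K>. There are 2^10 = 1024 states.
Smooth each crossing (0=||, 1=⌣⌢); contribution A^(Σ sign_k(1-2s_k)) * d^(L-1).
Tabulate the states by total A-exponent and number of loops L (A-exp: L × count):
  A^10: L=6 ×1
  A^8: L=5 ×10
  A^6: L=4 ×42, L=6 ×3
  A^4: L=3 ×95, L=5 ×24, L=7 ×1
  A^2: L=2 ×117, L=4 ×86, L=6 ×7
  A^0: L=1 ×63, L=3 ×157, L=5 ×32
  A^-2: L=2 ×120, L=4 ×87, L=6 ×3
  A^-4: L=3 ×99, L=5 ×21
  A^-6: L=4 ×43, L=6 ×2
  A^-8: L=5 ×10
  A^-10: L=6 ×1
Each group contributes A^e * Σ count * d^(L-1):
Powers of d = -A^2 - A^-2: d^2 = A^4 + 2 + A^-4; d^3 = -A^6 - 3*A^2 - 3*A^-2 - A^-6; d^4 = A^8 + 4*A^4 + 6 + 4*A^-4 + A^-8; d^5 = -A^10 - 5*A^6 - 10*A^2 - 10*A^-2 - 5*A^-6 - A^-10; d^6 = A^12 + 6*A^8 + 15*A^4 + 20 + 15*A^-4 + 6*A^-8 + A^-12.
  A^10 * (d^5) = -A^20 - 5*A^16 - 10*A^12 - 10*A^8 - 5*A^4 - 1
  A^8 * (10*d^4) = 10*A^16 + 40*A^12 + 60*A^8 + 40*A^4 + 10
  A^6 * (42*d^3 + 3*d^5) = -3*A^16 - 57*A^12 - 156*A^8 - 156*A^4 - 57 - 3*A^-4
  A^4 * (95*d^2 + 24*d^4 + d^6) = A^16 + 30*A^12 + 206*A^8 + 354*A^4 + 206 + 30*A^-4 + A^-8
  A^2 * (117*d + 86*d^3 + 7*d^5) = -7*A^12 - 121*A^8 - 445*A^4 - 445 - 121*A^-4 - 7*A^-8
  A^0 * (63 + 157*d^2 + 32*d^4) = 32*A^8 + 285*A^4 + 569 + 285*A^-4 + 32*A^-8
  A^-2 * (120*d + 87*d^3 + 3*d^5) = -3*A^8 - 102*A^4 - 411 - 411*A^-4 - 102*A^-8 - 3*A^-12
  A^-4 * (99*d^2 + 21*d^4) = 21*A^4 + 183 + 324*A^-4 + 183*A^-8 + 21*A^-12
  A^-6 * (43*d^3 + 2*d^5) = -2*A^4 - 53 - 149*A^-4 - 149*A^-8 - 53*A^-12 - 2*A^-16
  A^-8 * (10*d^4) = 10 + 40*A^-4 + 60*A^-8 + 40*A^-12 + 10*A^-16
  A^-10 * (d^5) = -1 - 5*A^-4 - 10*A^-8 - 10*A^-12 - 5*A^-16 - A^-20
Summing the groups: <K> = -A^20 + 3*A^16 - 4*A^12 + 8*A^8 - 10*A^4 + 10 - 10*A^-4 + 8*A^-8 - 5*A^-12 + 3*A^-16 - A^-20
Normalise by the writhe: (-A^3)^(-w) = (-A^3)^(-4) = A^-12, so f(A) = A^-12 * <K> = -A^8 + 3*A^4 - 4 + 8*A^-4 - 10*A^-8 + 10*A^-12 - 10*A^-16 + 8*A^-20 - 5*A^-24 + 3*A^-28 - A^-32.
Substitute A = t^(-1/4), i.e. A^e → t^(-e/4): V(t) = -t^8 + 3*t^7 - 5*t^6 + 8*t^5 - 10*t^4 + 10*t^3 - 10*t^2 + 8*t - 4 + 3*t^-1 - t^-2

Answer: -t^8 + 3*t^7 - 5*t^6 + 8*t^5 - 10*t^4 + 10*t^3 - 10*t^2 + 8*t - 4 + 3*t^-1 - t^-2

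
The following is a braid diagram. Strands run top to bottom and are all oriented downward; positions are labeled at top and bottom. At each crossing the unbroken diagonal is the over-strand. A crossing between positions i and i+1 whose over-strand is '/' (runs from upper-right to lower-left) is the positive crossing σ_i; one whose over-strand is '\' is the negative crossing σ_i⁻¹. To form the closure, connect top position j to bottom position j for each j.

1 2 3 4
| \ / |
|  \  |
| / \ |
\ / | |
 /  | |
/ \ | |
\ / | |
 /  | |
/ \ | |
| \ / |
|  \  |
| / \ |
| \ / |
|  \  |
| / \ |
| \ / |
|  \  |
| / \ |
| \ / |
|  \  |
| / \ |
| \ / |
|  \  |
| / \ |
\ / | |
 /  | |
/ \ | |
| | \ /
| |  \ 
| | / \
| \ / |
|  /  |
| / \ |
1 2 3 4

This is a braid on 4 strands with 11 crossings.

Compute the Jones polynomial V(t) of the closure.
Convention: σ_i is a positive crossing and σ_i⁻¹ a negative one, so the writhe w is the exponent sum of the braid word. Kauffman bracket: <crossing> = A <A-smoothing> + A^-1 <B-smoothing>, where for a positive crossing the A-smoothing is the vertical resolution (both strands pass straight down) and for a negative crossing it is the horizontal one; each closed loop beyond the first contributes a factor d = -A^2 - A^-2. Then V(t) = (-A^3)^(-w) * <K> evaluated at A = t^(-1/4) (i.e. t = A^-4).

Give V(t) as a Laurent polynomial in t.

-t^2 + t - 1 + 3*t^-1 - 2*t^-2 + 3*t^-3 - 2*t^-4 + t^-5 - t^-6

Derivation:
Reading the diagram top to bottom ('/'-over between positions i,i+1 = s_i, '\'-over = s_i^-1): braid word = s2^-1 s1 s1 s2^-1 s2^-1 s2^-1 s2^-1 s2^-1 s1 s3^-1 s2.
The presented braid s2^-1 s1 s1 s2^-1 s2^-1 s2^-1 s2^-1 s2^-1 s1 s3^-1 s2 on 4 strands reduces by inverse Markov moves (closure unchanged at each step):
  Deconjugate: the word is γ·β·γ⁻¹ with γ = s2^-1 (prefix) and γ⁻¹ = s2 (suffix); strip both.
  Destabilize: the word has the form β·s3^-1 where s3^-1 occurs only as the final letter (β ∈ B_3); drop it and the last strand → 3 strands.
Reduced to β = s1 s1 s2^-1 s2^-1 s2^-1 s2^-1 s2^-1 s1 on 3 strands, 8 crossings.
Compute on β:
Braid: s1 s1 s2^-1 s2^-1 s2^-1 s2^-1 s2^-1 s1 on 3 strands, 8 crossings.
Writhe w = (#positive) - (#negative) = 3 - 5 = -2.
Computing the Kauffman bracket via state sum. There are 2^8 = 256 states.
For each crossing: s=0 is the vertical smoothing, s=1 horizontal. Crossing k contributes A^(sign_k * (1 - 2*s_k)); loop factor d = -A^2 - A^-2.
Tabulate the states by total A-exponent and number of loops L (A-exp: L × count):
  A^8: L=6 ×1
  A^6: L=5 ×8
  A^4: L=4 ×25, L=6 ×3
  A^2: L=3 ×40, L=5 ×15, L=7 ×1
  A^0: L=2 ×35, L=4 ×30, L=6 ×5
  A^-2: L=1 ×15, L=3 ×31, L=5 ×10
  A^-4: L=2 ×18, L=4 ×10
  A^-6: L=3 ×8
  A^-8: L=4 ×1
Each group contributes A^e * Σ count * d^(L-1):
Powers of d = -A^2 - A^-2: d^2 = A^4 + 2 + A^-4; d^3 = -A^6 - 3*A^2 - 3*A^-2 - A^-6; d^4 = A^8 + 4*A^4 + 6 + 4*A^-4 + A^-8; d^5 = -A^10 - 5*A^6 - 10*A^2 - 10*A^-2 - 5*A^-6 - A^-10; d^6 = A^12 + 6*A^8 + 15*A^4 + 20 + 15*A^-4 + 6*A^-8 + A^-12.
  A^8 * (d^5) = -A^18 - 5*A^14 - 10*A^10 - 10*A^6 - 5*A^2 - A^-2
  A^6 * (8*d^4) = 8*A^14 + 32*A^10 + 48*A^6 + 32*A^2 + 8*A^-2
  A^4 * (25*d^3 + 3*d^5) = -3*A^14 - 40*A^10 - 105*A^6 - 105*A^2 - 40*A^-2 - 3*A^-6
  A^2 * (40*d^2 + 15*d^4 + d^6) = A^14 + 21*A^10 + 115*A^6 + 190*A^2 + 115*A^-2 + 21*A^-6 + A^-10
  A^0 * (35*d + 30*d^3 + 5*d^5) = -5*A^10 - 55*A^6 - 175*A^2 - 175*A^-2 - 55*A^-6 - 5*A^-10
  A^-2 * (15 + 31*d^2 + 10*d^4) = 10*A^6 + 71*A^2 + 137*A^-2 + 71*A^-6 + 10*A^-10
  A^-4 * (18*d + 10*d^3) = -10*A^2 - 48*A^-2 - 48*A^-6 - 10*A^-10
  A^-6 * (8*d^2) = 8*A^-2 + 16*A^-6 + 8*A^-10
  A^-8 * (d^3) = -A^-2 - 3*A^-6 - 3*A^-10 - A^-14
Summing the groups: <K> = -A^18 + A^14 - 2*A^10 + 3*A^6 - 2*A^2 + 3*A^-2 - A^-6 + A^-10 - A^-14
Normalise by the writhe: (-A^3)^(-w) = (-A^3)^(2) = A^6, so f(A) = A^6 * <K> = -A^24 + A^20 - 2*A^16 + 3*A^12 - 2*A^8 + 3*A^4 - 1 + A^-4 - A^-8.
Substitute A = t^(-1/4), i.e. A^e → t^(-e/4): V(t) = -t^2 + t - 1 + 3*t^-1 - 2*t^-2 + 3*t^-3 - 2*t^-4 + t^-5 - t^-6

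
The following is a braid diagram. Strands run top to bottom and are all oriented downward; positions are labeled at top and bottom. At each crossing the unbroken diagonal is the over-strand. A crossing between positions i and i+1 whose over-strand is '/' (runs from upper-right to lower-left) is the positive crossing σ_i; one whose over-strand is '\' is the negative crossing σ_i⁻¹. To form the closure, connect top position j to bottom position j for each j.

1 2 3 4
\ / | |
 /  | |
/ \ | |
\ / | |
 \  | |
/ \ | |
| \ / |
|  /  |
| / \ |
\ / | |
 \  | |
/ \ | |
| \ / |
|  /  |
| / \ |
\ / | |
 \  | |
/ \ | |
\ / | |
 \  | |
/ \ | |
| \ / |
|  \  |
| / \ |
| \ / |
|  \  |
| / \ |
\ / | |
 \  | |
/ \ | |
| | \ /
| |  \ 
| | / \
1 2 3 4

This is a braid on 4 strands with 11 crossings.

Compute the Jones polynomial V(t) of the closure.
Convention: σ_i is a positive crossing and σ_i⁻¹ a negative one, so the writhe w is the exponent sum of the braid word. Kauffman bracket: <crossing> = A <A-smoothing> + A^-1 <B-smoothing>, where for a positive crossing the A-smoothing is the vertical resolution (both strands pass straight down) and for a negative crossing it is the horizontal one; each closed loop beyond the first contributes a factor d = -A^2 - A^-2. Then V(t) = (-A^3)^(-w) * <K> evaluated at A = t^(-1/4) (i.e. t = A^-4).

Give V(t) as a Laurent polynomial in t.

Reading the diagram top to bottom ('/'-over between positions i,i+1 = s_i, '\'-over = s_i^-1): braid word = s1 s1^-1 s2 s1^-1 s2 s1^-1 s1^-1 s2^-1 s2^-1 s1^-1 s3^-1.
The presented braid s1 s1^-1 s2 s1^-1 s2 s1^-1 s1^-1 s2^-1 s2^-1 s1^-1 s3^-1 on 4 strands reduces by inverse Markov moves (closure unchanged at each step):
  Destabilize: the word has the form β·s3^-1 where s3^-1 occurs only as the final letter (β ∈ B_3); drop it and the last strand → 3 strands.
  Deconjugate: the word is γ·β·γ⁻¹ with γ = s1 (prefix) and γ⁻¹ = s1^-1 (suffix); strip both.
Reduced to β = s1^-1 s2 s1^-1 s2 s1^-1 s1^-1 s2^-1 s2^-1 on 3 strands, 8 crossings.
Compute on β:
Braid: s1^-1 s2 s1^-1 s2 s1^-1 s1^-1 s2^-1 s2^-1 on 3 strands, 8 crossings.
Writhe w = (#positive) - (#negative) = 2 - 6 = -4.
State-sum expansion of <K>. There are 2^8 = 256 states.
Each crossing splits two ways (0=vertical, 1=horizontal). The state's weight is A^(#A-smoothings - #B-smoothings) * d^(loops - 1).
Tabulate the states by total A-exponent and number of loops L (A-exp: L × count):
  A^8: L=5 ×1
  A^6: L=4 ×8
  A^4: L=3 ×26, L=5 ×2
  A^2: L=2 ×41, L=4 ×15
  A^0: L=1 ×26, L=3 ×43, L=5 ×1
  A^-2: L=2 ×47, L=4 ×9
  A^-4: L=1 ×11, L=3 ×16, L=5 ×1
  A^-6: L=2 ×6, L=4 ×2
  A^-8: L=3 ×1
Each group contributes A^e * Σ count * d^(L-1):
Powers of d = -A^2 - A^-2: d^2 = A^4 + 2 + A^-4; d^3 = -A^6 - 3*A^2 - 3*A^-2 - A^-6; d^4 = A^8 + 4*A^4 + 6 + 4*A^-4 + A^-8.
  A^8 * (d^4) = A^16 + 4*A^12 + 6*A^8 + 4*A^4 + 1
  A^6 * (8*d^3) = -8*A^12 - 24*A^8 - 24*A^4 - 8
  A^4 * (26*d^2 + 2*d^4) = 2*A^12 + 34*A^8 + 64*A^4 + 34 + 2*A^-4
  A^2 * (41*d + 15*d^3) = -15*A^8 - 86*A^4 - 86 - 15*A^-4
  A^0 * (26 + 43*d^2 + d^4) = A^8 + 47*A^4 + 118 + 47*A^-4 + A^-8
  A^-2 * (47*d + 9*d^3) = -9*A^4 - 74 - 74*A^-4 - 9*A^-8
  A^-4 * (11 + 16*d^2 + d^4) = A^4 + 20 + 49*A^-4 + 20*A^-8 + A^-12
  A^-6 * (6*d + 2*d^3) = -2 - 12*A^-4 - 12*A^-8 - 2*A^-12
  A^-8 * (d^2) = A^-4 + 2*A^-8 + A^-12
Summing the groups: <K> = A^16 - 2*A^12 + 2*A^8 - 3*A^4 + 3 - 2*A^-4 + 2*A^-8
Normalise by the writhe: (-A^3)^(-w) = (-A^3)^(4) = A^12, so f(A) = A^12 * <K> = A^28 - 2*A^24 + 2*A^20 - 3*A^16 + 3*A^12 - 2*A^8 + 2*A^4.
Substitute A = t^(-1/4), i.e. A^e → t^(-e/4): V(t) = 2*t^-1 - 2*t^-2 + 3*t^-3 - 3*t^-4 + 2*t^-5 - 2*t^-6 + t^-7

Answer: 2*t^-1 - 2*t^-2 + 3*t^-3 - 3*t^-4 + 2*t^-5 - 2*t^-6 + t^-7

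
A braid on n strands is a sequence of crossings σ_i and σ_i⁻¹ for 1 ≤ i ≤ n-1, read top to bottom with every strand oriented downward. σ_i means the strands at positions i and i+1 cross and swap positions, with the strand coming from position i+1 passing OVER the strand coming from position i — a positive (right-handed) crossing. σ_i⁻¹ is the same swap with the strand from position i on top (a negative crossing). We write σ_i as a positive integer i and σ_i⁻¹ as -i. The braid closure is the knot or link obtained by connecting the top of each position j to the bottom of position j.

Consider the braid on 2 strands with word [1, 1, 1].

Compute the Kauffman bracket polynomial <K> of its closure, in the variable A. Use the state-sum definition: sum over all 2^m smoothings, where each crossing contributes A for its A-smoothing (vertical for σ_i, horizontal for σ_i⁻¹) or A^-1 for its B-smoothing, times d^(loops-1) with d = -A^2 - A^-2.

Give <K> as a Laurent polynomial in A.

-A^5 - A^-3 + A^-7

Derivation:
Braid: s1 s1 s1 on 2 strands, 3 crossings.
Writhe w = (#positive) - (#negative) = 3 - 0 = 3.
State-sum expansion of <K>. There are 2^3 = 8 states.
For each crossing: s=0 is the vertical smoothing, s=1 horizontal. Crossing k contributes A^(sign_k * (1 - 2*s_k)); loop factor d = -A^2 - A^-2.
  state 000: A-exp=+3, loops=2, term = A^3 * d^1
  state 001: A-exp=+1, loops=1, term = A^1 * d^0
  state 010: A-exp=+1, loops=1, term = A^1 * d^0
  state 011: A-exp=-1, loops=2, term = A^-1 * d^1
  state 100: A-exp=+1, loops=1, term = A^1 * d^0
  state 101: A-exp=-1, loops=2, term = A^-1 * d^1
  state 110: A-exp=-1, loops=2, term = A^-1 * d^1
  state 111: A-exp=-3, loops=3, term = A^-3 * d^2
Collect the terms by A-exponent (count of states per loop number):
Powers of d = -A^2 - A^-2: d^2 = A^4 + 2 + A^-4.
  A^3 * (d) = -A^5 - A
  A^1 * (3) = 3*A
  A^-1 * (3*d) = -3*A - 3*A^-3
  A^-3 * (d^2) = A + 2*A^-3 + A^-7
Summing the groups: <K> = -A^5 - A^-3 + A^-7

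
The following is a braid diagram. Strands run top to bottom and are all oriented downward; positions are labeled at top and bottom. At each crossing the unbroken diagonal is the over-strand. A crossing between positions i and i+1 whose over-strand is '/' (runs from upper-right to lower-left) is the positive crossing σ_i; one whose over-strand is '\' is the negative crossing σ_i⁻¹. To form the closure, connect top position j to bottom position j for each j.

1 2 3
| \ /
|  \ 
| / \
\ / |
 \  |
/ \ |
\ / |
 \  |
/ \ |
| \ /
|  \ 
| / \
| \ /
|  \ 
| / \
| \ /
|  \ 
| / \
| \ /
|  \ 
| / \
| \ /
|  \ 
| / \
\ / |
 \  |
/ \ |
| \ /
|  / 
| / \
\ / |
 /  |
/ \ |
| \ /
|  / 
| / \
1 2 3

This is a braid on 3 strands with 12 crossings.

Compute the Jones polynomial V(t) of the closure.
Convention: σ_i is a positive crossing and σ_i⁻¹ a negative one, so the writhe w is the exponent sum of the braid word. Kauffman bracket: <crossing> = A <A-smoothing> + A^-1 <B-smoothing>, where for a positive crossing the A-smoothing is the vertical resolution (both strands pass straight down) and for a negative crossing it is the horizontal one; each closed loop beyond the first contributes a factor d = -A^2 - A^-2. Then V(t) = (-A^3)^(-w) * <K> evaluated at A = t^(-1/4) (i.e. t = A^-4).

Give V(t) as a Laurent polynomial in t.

t^-2 - t^-3 + 2*t^-4 - 2*t^-5 + 3*t^-6 - 2*t^-7 + t^-8 - t^-9

Derivation:
Reading the diagram top to bottom ('/'-over between positions i,i+1 = s_i, '\'-over = s_i^-1): braid word = s2^-1 s1^-1 s1^-1 s2^-1 s2^-1 s2^-1 s2^-1 s2^-1 s1^-1 s2 s1 s2.
The presented braid s2^-1 s1^-1 s1^-1 s2^-1 s2^-1 s2^-1 s2^-1 s2^-1 s1^-1 s2 s1 s2 on 3 strands reduces by inverse Markov moves (closure unchanged at each step):
  Deconjugate: the word is γ·β·γ⁻¹ with γ = s2^-1 s1^-1 (prefix) and γ⁻¹ = s1 s2 (suffix); strip both.
Reduced to β = s1^-1 s2^-1 s2^-1 s2^-1 s2^-1 s2^-1 s1^-1 s2 on 3 strands, 8 crossings.
Compute on β:
Braid: s1^-1 s2^-1 s2^-1 s2^-1 s2^-1 s2^-1 s1^-1 s2 on 3 strands, 8 crossings.
Writhe w = (#positive) - (#negative) = 1 - 7 = -6.
State-sum expansion of <K>. There are 2^8 = 256 states.
Smooth each crossing (0=||, 1=⌣⌢); contribution A^(Σ sign_k(1-2s_k)) * d^(L-1).
Tabulate the states by total A-exponent and number of loops L (A-exp: L × count):
  A^8: L=6 ×1
  A^6: L=5 ×8
  A^4: L=4 ×25, L=6 ×3
  A^2: L=3 ×40, L=5 ×15, L=7 ×1
  A^0: L=2 ×35, L=4 ×30, L=6 ×5
  A^-2: L=1 ×15, L=3 ×31, L=5 ×10
  A^-4: L=2 ×18, L=4 ×10
  A^-6: L=1 ×2, L=3 ×6
  A^-8: L=2 ×1
Each group contributes A^e * Σ count * d^(L-1):
Powers of d = -A^2 - A^-2: d^2 = A^4 + 2 + A^-4; d^3 = -A^6 - 3*A^2 - 3*A^-2 - A^-6; d^4 = A^8 + 4*A^4 + 6 + 4*A^-4 + A^-8; d^5 = -A^10 - 5*A^6 - 10*A^2 - 10*A^-2 - 5*A^-6 - A^-10; d^6 = A^12 + 6*A^8 + 15*A^4 + 20 + 15*A^-4 + 6*A^-8 + A^-12.
  A^8 * (d^5) = -A^18 - 5*A^14 - 10*A^10 - 10*A^6 - 5*A^2 - A^-2
  A^6 * (8*d^4) = 8*A^14 + 32*A^10 + 48*A^6 + 32*A^2 + 8*A^-2
  A^4 * (25*d^3 + 3*d^5) = -3*A^14 - 40*A^10 - 105*A^6 - 105*A^2 - 40*A^-2 - 3*A^-6
  A^2 * (40*d^2 + 15*d^4 + d^6) = A^14 + 21*A^10 + 115*A^6 + 190*A^2 + 115*A^-2 + 21*A^-6 + A^-10
  A^0 * (35*d + 30*d^3 + 5*d^5) = -5*A^10 - 55*A^6 - 175*A^2 - 175*A^-2 - 55*A^-6 - 5*A^-10
  A^-2 * (15 + 31*d^2 + 10*d^4) = 10*A^6 + 71*A^2 + 137*A^-2 + 71*A^-6 + 10*A^-10
  A^-4 * (18*d + 10*d^3) = -10*A^2 - 48*A^-2 - 48*A^-6 - 10*A^-10
  A^-6 * (2 + 6*d^2) = 6*A^-2 + 14*A^-6 + 6*A^-10
  A^-8 * (d) = -A^-6 - A^-10
Summing the groups: <K> = -A^18 + A^14 - 2*A^10 + 3*A^6 - 2*A^2 + 2*A^-2 - A^-6 + A^-10
Normalise by the writhe: (-A^3)^(-w) = (-A^3)^(6) = A^18, so f(A) = A^18 * <K> = -A^36 + A^32 - 2*A^28 + 3*A^24 - 2*A^20 + 2*A^16 - A^12 + A^8.
Substitute A = t^(-1/4), i.e. A^e → t^(-e/4): V(t) = t^-2 - t^-3 + 2*t^-4 - 2*t^-5 + 3*t^-6 - 2*t^-7 + t^-8 - t^-9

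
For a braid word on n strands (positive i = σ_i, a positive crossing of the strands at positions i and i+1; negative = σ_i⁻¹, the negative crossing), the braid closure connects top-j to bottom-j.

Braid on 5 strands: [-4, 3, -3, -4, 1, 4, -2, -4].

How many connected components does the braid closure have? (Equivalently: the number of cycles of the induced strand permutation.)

Track the strand permutation on 5 strands, starting from identity.
  step 1: s4^-1 swaps positions 4,5 -> [1 2 3 5 4]
  step 2: s3 swaps positions 3,4 -> [1 2 5 3 4]
  step 3: s3^-1 swaps positions 3,4 -> [1 2 3 5 4]
  step 4: s4^-1 swaps positions 4,5 -> [1 2 3 4 5]
  step 5: s1 swaps positions 1,2 -> [2 1 3 4 5]
  step 6: s4 swaps positions 4,5 -> [2 1 3 5 4]
  step 7: s2^-1 swaps positions 2,3 -> [2 3 1 5 4]
  step 8: s4^-1 swaps positions 4,5 -> [2 3 1 4 5]
Final permutation (position -> original strand): [2 3 1 4 5]
Closure components = cycle count of this permutation = 3.

Answer: 3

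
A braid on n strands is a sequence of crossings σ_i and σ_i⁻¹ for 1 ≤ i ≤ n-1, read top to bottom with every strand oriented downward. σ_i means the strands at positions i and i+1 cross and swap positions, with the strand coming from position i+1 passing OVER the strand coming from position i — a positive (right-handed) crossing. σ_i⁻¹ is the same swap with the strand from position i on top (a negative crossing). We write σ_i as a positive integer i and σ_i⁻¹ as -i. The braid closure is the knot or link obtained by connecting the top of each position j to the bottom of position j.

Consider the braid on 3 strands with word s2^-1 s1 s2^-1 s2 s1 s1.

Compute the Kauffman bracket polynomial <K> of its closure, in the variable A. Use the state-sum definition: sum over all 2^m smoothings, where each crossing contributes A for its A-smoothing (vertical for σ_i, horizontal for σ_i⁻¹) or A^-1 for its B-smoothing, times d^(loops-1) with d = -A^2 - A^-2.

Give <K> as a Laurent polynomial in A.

A^2 + A^-6 - A^-10

Derivation:
First cancel adjacent σ_i σ_i⁻¹ pairs (Reidemeister II — same braid, same closure): s2^-1 s1 s2^-1 s2 s1 s1 → s2^-1 s1 s1 s1.
Braid: s2^-1 s1 s1 s1 on 3 strands, 4 crossings.
Writhe w = (#positive) - (#negative) = 3 - 1 = 2.
Enumerate smoothing states for the bracket polynomial. There are 2^4 = 16 states.
Each crossing splits two ways (0=vertical, 1=horizontal). The state's weight is A^(#A-smoothings - #B-smoothings) * d^(loops - 1).
  state 0000: A-exp=+2, loops=3, term = A^2 * d^2
  state 0001: A-exp=+0, loops=2, term = A^0 * d^1
  state 0010: A-exp=+0, loops=2, term = A^0 * d^1
  state 0011: A-exp=-2, loops=3, term = A^-2 * d^2
  state 0100: A-exp=+0, loops=2, term = A^0 * d^1
  state 0101: A-exp=-2, loops=3, term = A^-2 * d^2
  state 0110: A-exp=-2, loops=3, term = A^-2 * d^2
  state 0111: A-exp=-4, loops=4, term = A^-4 * d^3
  state 1000: A-exp=+4, loops=2, term = A^4 * d^1
  state 1001: A-exp=+2, loops=1, term = A^2 * d^0
  state 1010: A-exp=+2, loops=1, term = A^2 * d^0
  state 1011: A-exp=+0, loops=2, term = A^0 * d^1
  state 1100: A-exp=+2, loops=1, term = A^2 * d^0
  state 1101: A-exp=+0, loops=2, term = A^0 * d^1
  state 1110: A-exp=+0, loops=2, term = A^0 * d^1
  state 1111: A-exp=-2, loops=3, term = A^-2 * d^2
Collect the terms by A-exponent (count of states per loop number):
Powers of d = -A^2 - A^-2: d^2 = A^4 + 2 + A^-4; d^3 = -A^6 - 3*A^2 - 3*A^-2 - A^-6.
  A^4 * (d) = -A^6 - A^2
  A^2 * (3 + d^2) = A^6 + 5*A^2 + A^-2
  A^0 * (6*d) = -6*A^2 - 6*A^-2
  A^-2 * (4*d^2) = 4*A^2 + 8*A^-2 + 4*A^-6
  A^-4 * (d^3) = -A^2 - 3*A^-2 - 3*A^-6 - A^-10
Summing the groups: <K> = A^2 + A^-6 - A^-10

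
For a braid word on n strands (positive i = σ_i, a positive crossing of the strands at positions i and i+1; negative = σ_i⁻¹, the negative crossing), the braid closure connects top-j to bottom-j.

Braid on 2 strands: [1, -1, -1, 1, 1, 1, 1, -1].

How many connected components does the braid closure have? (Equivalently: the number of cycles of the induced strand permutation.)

2

Derivation:
Track the strand permutation on 2 strands, starting from identity.
  step 1: s1 swaps positions 1,2 -> [2 1]
  step 2: s1^-1 swaps positions 1,2 -> [1 2]
  step 3: s1^-1 swaps positions 1,2 -> [2 1]
  step 4: s1 swaps positions 1,2 -> [1 2]
  step 5: s1 swaps positions 1,2 -> [2 1]
  step 6: s1 swaps positions 1,2 -> [1 2]
  step 7: s1 swaps positions 1,2 -> [2 1]
  step 8: s1^-1 swaps positions 1,2 -> [1 2]
Final permutation (position -> original strand): [1 2]
Closure components = cycle count of this permutation = 2.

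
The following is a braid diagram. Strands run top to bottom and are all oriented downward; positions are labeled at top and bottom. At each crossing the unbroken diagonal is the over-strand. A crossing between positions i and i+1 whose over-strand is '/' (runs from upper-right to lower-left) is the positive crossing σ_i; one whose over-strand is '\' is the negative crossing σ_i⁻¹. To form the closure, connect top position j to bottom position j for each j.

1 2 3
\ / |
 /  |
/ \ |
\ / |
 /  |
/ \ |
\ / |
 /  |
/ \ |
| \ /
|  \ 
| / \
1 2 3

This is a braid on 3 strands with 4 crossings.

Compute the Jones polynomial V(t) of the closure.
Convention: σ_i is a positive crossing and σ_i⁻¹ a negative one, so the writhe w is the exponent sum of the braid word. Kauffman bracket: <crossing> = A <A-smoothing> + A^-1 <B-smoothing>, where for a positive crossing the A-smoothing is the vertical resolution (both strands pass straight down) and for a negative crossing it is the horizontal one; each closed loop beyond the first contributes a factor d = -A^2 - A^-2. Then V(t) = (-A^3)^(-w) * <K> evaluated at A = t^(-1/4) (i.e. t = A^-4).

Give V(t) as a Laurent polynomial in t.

-t^4 + t^3 + t

Derivation:
Reading the diagram top to bottom ('/'-over between positions i,i+1 = s_i, '\'-over = s_i^-1): braid word = s1 s1 s1 s2^-1.
The presented braid s1 s1 s1 s2^-1 on 3 strands reduces by inverse Markov moves (closure unchanged at each step):
  Destabilize: the word has the form β·s2^-1 where s2^-1 occurs only as the final letter (β ∈ B_2); drop it and the last strand → 2 strands.
Reduced to β = s1 s1 s1 on 2 strands, 3 crossings.
Compute on β:
Braid: s1 s1 s1 on 2 strands, 3 crossings.
Writhe w = (#positive) - (#negative) = 3 - 0 = 3.
Enumerate smoothing states for the bracket polynomial. There are 2^3 = 8 states.
For each crossing: s=0 is the vertical smoothing, s=1 horizontal. Crossing k contributes A^(sign_k * (1 - 2*s_k)); loop factor d = -A^2 - A^-2.
  state 000: A-exp=+3, loops=2, term = A^3 * d^1
  state 001: A-exp=+1, loops=1, term = A^1 * d^0
  state 010: A-exp=+1, loops=1, term = A^1 * d^0
  state 011: A-exp=-1, loops=2, term = A^-1 * d^1
  state 100: A-exp=+1, loops=1, term = A^1 * d^0
  state 101: A-exp=-1, loops=2, term = A^-1 * d^1
  state 110: A-exp=-1, loops=2, term = A^-1 * d^1
  state 111: A-exp=-3, loops=3, term = A^-3 * d^2
Collect the terms by A-exponent (count of states per loop number):
Powers of d = -A^2 - A^-2: d^2 = A^4 + 2 + A^-4.
  A^3 * (d) = -A^5 - A
  A^1 * (3) = 3*A
  A^-1 * (3*d) = -3*A - 3*A^-3
  A^-3 * (d^2) = A + 2*A^-3 + A^-7
Summing the groups: <K> = -A^5 - A^-3 + A^-7
Normalise by the writhe: (-A^3)^(-w) = (-A^3)^(-3) = -A^-9, so f(A) = -A^-9 * <K> = A^-4 + A^-12 - A^-16.
Substitute A = t^(-1/4), i.e. A^e → t^(-e/4): V(t) = -t^4 + t^3 + t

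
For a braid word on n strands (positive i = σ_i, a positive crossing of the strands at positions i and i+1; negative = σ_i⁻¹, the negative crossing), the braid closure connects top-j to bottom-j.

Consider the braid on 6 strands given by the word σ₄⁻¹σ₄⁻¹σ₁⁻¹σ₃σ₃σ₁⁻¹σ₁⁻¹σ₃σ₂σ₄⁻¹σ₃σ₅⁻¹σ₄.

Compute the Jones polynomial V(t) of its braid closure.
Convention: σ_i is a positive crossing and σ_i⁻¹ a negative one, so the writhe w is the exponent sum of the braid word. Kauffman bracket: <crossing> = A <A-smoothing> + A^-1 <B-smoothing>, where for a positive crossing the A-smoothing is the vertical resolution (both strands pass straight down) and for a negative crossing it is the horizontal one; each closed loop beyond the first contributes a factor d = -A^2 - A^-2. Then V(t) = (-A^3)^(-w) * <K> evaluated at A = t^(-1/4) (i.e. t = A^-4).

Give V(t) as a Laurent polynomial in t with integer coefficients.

t^4 - 2*t^3 + 3*t^2 - 5*t + 6 - 5*t^-1 + 5*t^-2 - 3*t^-3 + 2*t^-4 - t^-5

Derivation:
The presented braid s4^-1 s4^-1 s1^-1 s3 s3 s1^-1 s1^-1 s3 s2 s4^-1 s3 s5^-1 s4 on 6 strands reduces by inverse Markov moves (closure unchanged at each step):
  Deconjugate: the word is γ·β·γ⁻¹ with γ = s4^-1 (prefix) and γ⁻¹ = s4 (suffix); strip both.
  Destabilize: the word has the form β·s5^-1 where s5^-1 occurs only as the final letter (β ∈ B_5); drop it and the last strand → 5 strands.
Reduced to β = s4^-1 s1^-1 s3 s3 s1^-1 s1^-1 s3 s2 s4^-1 s3 on 5 strands, 10 crossings.
Compute on β:
Braid: s4^-1 s1^-1 s3 s3 s1^-1 s1^-1 s3 s2 s4^-1 s3 on 5 strands, 10 crossings.
Writhe w = (#positive) - (#negative) = 5 - 5 = 0.
State-sum expansion of <K>. There are 2^10 = 1024 states.
For each crossing: s=0 is the vertical smoothing, s=1 horizontal. Crossing k contributes A^(sign_k * (1 - 2*s_k)); loop factor d = -A^2 - A^-2.
Tabulate the states by total A-exponent and number of loops L (A-exp: L × count):
  A^10: L=6 ×1
  A^8: L=5 ×10
  A^6: L=4 ×41, L=6 ×4
  A^4: L=3 ×83, L=5 ×36, L=7 ×1
  A^2: L=2 ×84, L=4 ×107, L=6 ×19
  A^0: L=1 ×33, L=3 ×143, L=5 ×70, L=7 ×6
  A^-2: L=2 ×68, L=4 ×116, L=6 ×25, L=8 ×1
  A^-4: L=3 ×64, L=5 ×52, L=7 ×4
  A^-6: L=4 ×33, L=6 ×12
  A^-8: L=5 ×9, L=7 ×1
  A^-10: L=6 ×1
Each group contributes A^e * Σ count * d^(L-1):
Powers of d = -A^2 - A^-2: d^2 = A^4 + 2 + A^-4; d^3 = -A^6 - 3*A^2 - 3*A^-2 - A^-6; d^4 = A^8 + 4*A^4 + 6 + 4*A^-4 + A^-8; d^5 = -A^10 - 5*A^6 - 10*A^2 - 10*A^-2 - 5*A^-6 - A^-10; d^6 = A^12 + 6*A^8 + 15*A^4 + 20 + 15*A^-4 + 6*A^-8 + A^-12; d^7 = -A^14 - 7*A^10 - 21*A^6 - 35*A^2 - 35*A^-2 - 21*A^-6 - 7*A^-10 - A^-14.
  A^10 * (d^5) = -A^20 - 5*A^16 - 10*A^12 - 10*A^8 - 5*A^4 - 1
  A^8 * (10*d^4) = 10*A^16 + 40*A^12 + 60*A^8 + 40*A^4 + 10
  A^6 * (41*d^3 + 4*d^5) = -4*A^16 - 61*A^12 - 163*A^8 - 163*A^4 - 61 - 4*A^-4
  A^4 * (83*d^2 + 36*d^4 + d^6) = A^16 + 42*A^12 + 242*A^8 + 402*A^4 + 242 + 42*A^-4 + A^-8
  A^2 * (84*d + 107*d^3 + 19*d^5) = -19*A^12 - 202*A^8 - 595*A^4 - 595 - 202*A^-4 - 19*A^-8
  A^0 * (33 + 143*d^2 + 70*d^4 + 6*d^6) = 6*A^12 + 106*A^8 + 513*A^4 + 859 + 513*A^-4 + 106*A^-8 + 6*A^-12
  A^-2 * (68*d + 116*d^3 + 25*d^5 + d^7) = -A^12 - 32*A^8 - 262*A^4 - 701 - 701*A^-4 - 262*A^-8 - 32*A^-12 - A^-16
  A^-4 * (64*d^2 + 52*d^4 + 4*d^6) = 4*A^8 + 76*A^4 + 332 + 520*A^-4 + 332*A^-8 + 76*A^-12 + 4*A^-16
  A^-6 * (33*d^3 + 12*d^5) = -12*A^4 - 93 - 219*A^-4 - 219*A^-8 - 93*A^-12 - 12*A^-16
  A^-8 * (9*d^4 + d^6) = A^4 + 15 + 51*A^-4 + 74*A^-8 + 51*A^-12 + 15*A^-16 + A^-20
  A^-10 * (d^5) = -1 - 5*A^-4 - 10*A^-8 - 10*A^-12 - 5*A^-16 - A^-20
Summing the groups: <K> = -A^20 + 2*A^16 - 3*A^12 + 5*A^8 - 5*A^4 + 6 - 5*A^-4 + 3*A^-8 - 2*A^-12 + A^-16
Normalise by the writhe: (-A^3)^(-w) = (-A^3)^(0) = 1, so f(A) = 1 * <K> = -A^20 + 2*A^16 - 3*A^12 + 5*A^8 - 5*A^4 + 6 - 5*A^-4 + 3*A^-8 - 2*A^-12 + A^-16.
Substitute A = t^(-1/4), i.e. A^e → t^(-e/4): V(t) = t^4 - 2*t^3 + 3*t^2 - 5*t + 6 - 5*t^-1 + 5*t^-2 - 3*t^-3 + 2*t^-4 - t^-5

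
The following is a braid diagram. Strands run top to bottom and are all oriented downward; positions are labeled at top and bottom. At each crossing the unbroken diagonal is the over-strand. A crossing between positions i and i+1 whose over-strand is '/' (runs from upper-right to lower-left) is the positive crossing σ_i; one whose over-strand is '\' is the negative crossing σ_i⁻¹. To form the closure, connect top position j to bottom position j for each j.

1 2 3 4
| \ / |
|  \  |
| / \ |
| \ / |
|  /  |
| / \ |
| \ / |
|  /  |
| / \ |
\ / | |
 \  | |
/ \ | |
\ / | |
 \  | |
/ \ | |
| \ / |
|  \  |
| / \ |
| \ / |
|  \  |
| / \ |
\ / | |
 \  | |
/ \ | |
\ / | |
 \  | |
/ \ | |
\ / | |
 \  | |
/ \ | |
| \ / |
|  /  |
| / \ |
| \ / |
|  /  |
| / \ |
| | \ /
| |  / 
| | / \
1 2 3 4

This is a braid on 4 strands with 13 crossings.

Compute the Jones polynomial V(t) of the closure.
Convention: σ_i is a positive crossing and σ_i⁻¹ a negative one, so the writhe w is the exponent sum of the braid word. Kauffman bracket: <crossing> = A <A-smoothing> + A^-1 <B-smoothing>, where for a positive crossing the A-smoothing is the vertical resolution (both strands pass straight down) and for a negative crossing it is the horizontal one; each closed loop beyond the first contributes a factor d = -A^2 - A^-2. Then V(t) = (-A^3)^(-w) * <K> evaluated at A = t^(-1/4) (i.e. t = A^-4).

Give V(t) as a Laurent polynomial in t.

-1 + 3*t^-1 - 4*t^-2 + 6*t^-3 - 5*t^-4 + 5*t^-5 - 4*t^-6 + 2*t^-7 - t^-8

Derivation:
Reading the diagram top to bottom ('/'-over between positions i,i+1 = s_i, '\'-over = s_i^-1): braid word = s2^-1 s2 s2 s1^-1 s1^-1 s2^-1 s2^-1 s1^-1 s1^-1 s1^-1 s2 s2 s3.
The presented braid s2^-1 s2 s2 s1^-1 s1^-1 s2^-1 s2^-1 s1^-1 s1^-1 s1^-1 s2 s2 s3 on 4 strands reduces by inverse Markov moves (closure unchanged at each step):
  Destabilize: the word has the form β·s3 where s3 occurs only as the final letter (β ∈ B_3); drop it and the last strand → 3 strands.
  Deconjugate: the word is γ·β·γ⁻¹ with γ = s2^-1 (prefix) and γ⁻¹ = s2 (suffix); strip both.
Reduced to β = s2 s2 s1^-1 s1^-1 s2^-1 s2^-1 s1^-1 s1^-1 s1^-1 s2 on 3 strands, 10 crossings.
Compute on β:
Braid: s2 s2 s1^-1 s1^-1 s2^-1 s2^-1 s1^-1 s1^-1 s1^-1 s2 on 3 strands, 10 crossings.
Writhe w = (#positive) - (#negative) = 3 - 7 = -4.
State-sum expansion of <K>. There are 2^10 = 1024 states.
For each crossing: s=0 is the vertical smoothing, s=1 horizontal. Crossing k contributes A^(sign_k * (1 - 2*s_k)); loop factor d = -A^2 - A^-2.
Tabulate the states by total A-exponent and number of loops L (A-exp: L × count):
  A^10: L=6 ×1
  A^8: L=5 ×10
  A^6: L=4 ×41, L=6 ×4
  A^4: L=3 ×87, L=5 ×32, L=7 ×1
  A^2: L=2 ×97, L=4 ×100, L=6 ×13
  A^0: L=1 ×46, L=3 ×152, L=5 ×52, L=7 ×2
  A^-2: L=2 ×103, L=4 ×96, L=6 ×11
  A^-4: L=1 ×15, L=3 ×79, L=5 ×26
  A^-6: L=2 ×18, L=4 ×26, L=6 ×1
  A^-8: L=3 ×8, L=5 ×2
  A^-10: L=4 ×1
Each group contributes A^e * Σ count * d^(L-1):
Powers of d = -A^2 - A^-2: d^2 = A^4 + 2 + A^-4; d^3 = -A^6 - 3*A^2 - 3*A^-2 - A^-6; d^4 = A^8 + 4*A^4 + 6 + 4*A^-4 + A^-8; d^5 = -A^10 - 5*A^6 - 10*A^2 - 10*A^-2 - 5*A^-6 - A^-10; d^6 = A^12 + 6*A^8 + 15*A^4 + 20 + 15*A^-4 + 6*A^-8 + A^-12.
  A^10 * (d^5) = -A^20 - 5*A^16 - 10*A^12 - 10*A^8 - 5*A^4 - 1
  A^8 * (10*d^4) = 10*A^16 + 40*A^12 + 60*A^8 + 40*A^4 + 10
  A^6 * (41*d^3 + 4*d^5) = -4*A^16 - 61*A^12 - 163*A^8 - 163*A^4 - 61 - 4*A^-4
  A^4 * (87*d^2 + 32*d^4 + d^6) = A^16 + 38*A^12 + 230*A^8 + 386*A^4 + 230 + 38*A^-4 + A^-8
  A^2 * (97*d + 100*d^3 + 13*d^5) = -13*A^12 - 165*A^8 - 527*A^4 - 527 - 165*A^-4 - 13*A^-8
  A^0 * (46 + 152*d^2 + 52*d^4 + 2*d^6) = 2*A^12 + 64*A^8 + 390*A^4 + 702 + 390*A^-4 + 64*A^-8 + 2*A^-12
  A^-2 * (103*d + 96*d^3 + 11*d^5) = -11*A^8 - 151*A^4 - 501 - 501*A^-4 - 151*A^-8 - 11*A^-12
  A^-4 * (15 + 79*d^2 + 26*d^4) = 26*A^4 + 183 + 329*A^-4 + 183*A^-8 + 26*A^-12
  A^-6 * (18*d + 26*d^3 + d^5) = -A^4 - 31 - 106*A^-4 - 106*A^-8 - 31*A^-12 - A^-16
  A^-8 * (8*d^2 + 2*d^4) = 2 + 16*A^-4 + 28*A^-8 + 16*A^-12 + 2*A^-16
  A^-10 * (d^3) = -A^-4 - 3*A^-8 - 3*A^-12 - A^-16
Summing the groups: <K> = -A^20 + 2*A^16 - 4*A^12 + 5*A^8 - 5*A^4 + 6 - 4*A^-4 + 3*A^-8 - A^-12
Normalise by the writhe: (-A^3)^(-w) = (-A^3)^(4) = A^12, so f(A) = A^12 * <K> = -A^32 + 2*A^28 - 4*A^24 + 5*A^20 - 5*A^16 + 6*A^12 - 4*A^8 + 3*A^4 - 1.
Substitute A = t^(-1/4), i.e. A^e → t^(-e/4): V(t) = -1 + 3*t^-1 - 4*t^-2 + 6*t^-3 - 5*t^-4 + 5*t^-5 - 4*t^-6 + 2*t^-7 - t^-8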